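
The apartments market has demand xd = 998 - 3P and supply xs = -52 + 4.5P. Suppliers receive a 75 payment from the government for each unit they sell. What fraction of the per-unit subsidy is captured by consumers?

Pre-subsidy: 998 - 3P = -52 + 4.5P gives P* = 140, x* = 578.
With the subsidy, sellers receive Ps = Pb + 75 for each unit, where Pb is the price buyers pay.
Supply in terms of Pb becomes xs = -52 + 4.5(Pb + 75) = 285.5 + 4.5Pb. Setting this equal to demand: 998 - 3Pb = 285.5 + 4.5Pb, so Pb = 95.
Sellers receive Ps = 95 + 75 = 170; x' = 998 − 3·95 = 713.
Buyers' price falls by P* − Pb = 140 − 95 = 45; sellers' price rises by Ps − P* = 170 − 140 = 30.
So consumers capture 45/75 = 0.6 of each unit of subsidy.

Consumer share = 0.6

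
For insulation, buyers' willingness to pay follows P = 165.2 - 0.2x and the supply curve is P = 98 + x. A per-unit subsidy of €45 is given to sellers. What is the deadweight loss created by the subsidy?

Deadweight loss = €843.75

Pre-subsidy: 165.2 - 0.2x = 98 + x gives x* = 56 and P* = 154.
With the subsidy, sellers receive Ps = Pb + 45 for each unit, where Pb is the price buyers pay.
On the curves, Pb = 165.2 - 0.2x and Ps = 98 + x; the wedge Ps − Pb = 45 gives 98 + x − (165.2 - 0.2x) = 45, so x' = 93.5.
Then Pb = 165.2 − 0.2·93.5 = 146.5 and Ps = 98 + 1·93.5 = 191.5.
The subsidy expands output by 93.5 − 56 = 37.5 past the efficient level; on those units the gap between marginal cost and willingness to pay runs from 0 up to 45.
DWL = ½ × 45 × 37.5 = 843.75.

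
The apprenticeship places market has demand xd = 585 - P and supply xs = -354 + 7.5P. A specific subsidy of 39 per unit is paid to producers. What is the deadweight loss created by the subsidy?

Pre-subsidy: 585 - P = -354 + 7.5P gives P* = 1878/17, x* = 8067/17.
With the subsidy, sellers receive Ps = Pb + 39 for each unit, where Pb is the price buyers pay.
Supply in terms of Pb becomes xs = -354 + 7.5(Pb + 39) = -61.5 + 7.5Pb. Setting this equal to demand: 585 - Pb = -61.5 + 7.5Pb, so Pb = 1293/17.
Sellers receive Ps = 1293/17 + 39 = 1956/17; x' = 585 − 1·(1293/17) = 8652/17.
The subsidy expands output by 8652/17 − 8067/17 = 585/17 past the efficient level; on those units the gap between marginal cost and willingness to pay runs from 0 up to 39.
DWL = ½ × 39 × 585/17 = 22815/34.

Deadweight loss = 22815/34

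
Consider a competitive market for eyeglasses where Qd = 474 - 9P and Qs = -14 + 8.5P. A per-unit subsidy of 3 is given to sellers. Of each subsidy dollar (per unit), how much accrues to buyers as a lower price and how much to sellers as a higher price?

Buyers gain 51/35 per unit; sellers gain 54/35 per unit

Pre-subsidy: 474 - 9P = -14 + 8.5P gives P* = 976/35, Q* = 7806/35.
With the subsidy, sellers receive Ps = Pb + 3 for each unit, where Pb is the price buyers pay.
Supply in terms of Pb becomes Qs = -14 + 8.5(Pb + 3) = 11.5 + 8.5Pb. Setting this equal to demand: 474 - 9Pb = 11.5 + 8.5Pb, so Pb = 185/7.
Sellers receive Ps = 185/7 + 3 = 206/7; Q' = 474 − 9·(185/7) = 1653/7.
Buyers' price falls by P* − Pb = 976/35 − 185/7 = 51/35; sellers' price rises by Ps − P* = 206/7 − 976/35 = 54/35.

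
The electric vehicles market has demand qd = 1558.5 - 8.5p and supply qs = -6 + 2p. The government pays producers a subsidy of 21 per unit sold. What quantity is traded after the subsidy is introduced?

q' = 326

Pre-subsidy: 1558.5 - 8.5p = -6 + 2p gives p* = 149, q* = 292.
With the subsidy, sellers receive ps = pb + 21 for each unit, where pb is the price buyers pay.
Supply in terms of pb becomes qs = -6 + 2(pb + 21) = 36 + 2pb. Setting this equal to demand: 1558.5 - 8.5pb = 36 + 2pb, so pb = 145.
Sellers receive ps = 145 + 21 = 166; q' = 1558.5 − 8.5·145 = 326.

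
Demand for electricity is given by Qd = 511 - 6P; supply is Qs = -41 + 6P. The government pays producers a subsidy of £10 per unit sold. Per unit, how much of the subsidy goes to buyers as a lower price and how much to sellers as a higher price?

Pre-subsidy: 511 - 6P = -41 + 6P gives P* = 46, Q* = 235.
With the subsidy, sellers receive Ps = Pb + 10 for each unit, where Pb is the price buyers pay.
Supply in terms of Pb becomes Qs = -41 + 6(Pb + 10) = 19 + 6Pb. Setting this equal to demand: 511 - 6Pb = 19 + 6Pb, so Pb = 41.
Sellers receive Ps = 41 + 10 = 51; Q' = 511 − 6·41 = 265.
Buyers' price falls by P* − Pb = 46 − 41 = 5; sellers' price rises by Ps − P* = 51 − 46 = 5.

Buyers gain £5 per unit; sellers gain £5 per unit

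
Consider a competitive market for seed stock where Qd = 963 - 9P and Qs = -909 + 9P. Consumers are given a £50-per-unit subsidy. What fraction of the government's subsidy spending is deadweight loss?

Pre-subsidy: 963 - 9P = -909 + 9P gives P* = 104, Q* = 27.
With the rebate, buyers effectively pay Pb = Ps − 50, where Ps is the price sellers receive.
Demand in terms of Ps becomes Qd = 963 − 9(Ps − 50) = 1413 - 9Ps. Setting this equal to supply: 1413 - 9Ps = -909 + 9Ps, so Ps = 129.
Buyers pay Pb = 129 − 50 = 79; Q' = -909 + 9·129 = 252.
ΔCS = ½(27 + 252)(104 − 79) = 3487.5; ΔPS = ½(27 + 252)(129 − 104) = 3487.5.
Government spending = 50 × 252 = 12600.
DWL = ½ × 50 × (252 − 27) = 5625; fraction = 5625 / 12600 = 25/56.

DWL / government spending = 25/56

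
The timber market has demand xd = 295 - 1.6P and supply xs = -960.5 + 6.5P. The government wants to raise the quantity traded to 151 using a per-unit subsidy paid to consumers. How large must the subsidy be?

At x = 151, invert demand for the buyer price: Pb = (295 − 151)/1.6 = 90; invert supply for the seller price: Ps = (151 − (-960.5))/6.5 = 171.
The subsidy must fill the gap: s = Ps − Pb = 171 − 90 = 81.

Required subsidy s = 81 per unit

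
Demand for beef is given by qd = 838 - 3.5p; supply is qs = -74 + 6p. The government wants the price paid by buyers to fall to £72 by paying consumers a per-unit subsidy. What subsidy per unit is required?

Required subsidy s = £38 per unit

At a buyer price of 72, quantity demanded is 838 − 3.5·72 = 586.
Sellers supply 586 only when they receive ps with -74 + 6·ps = 586, i.e. ps = 110.
s = ps − pb = 110 − 72 = 38.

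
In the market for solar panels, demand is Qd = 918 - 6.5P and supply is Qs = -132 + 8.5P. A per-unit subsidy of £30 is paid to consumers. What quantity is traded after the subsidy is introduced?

Q' = 573.5

Pre-subsidy: 918 - 6.5P = -132 + 8.5P gives P* = 70, Q* = 463.
With the rebate, buyers effectively pay Pb = Ps − 30, where Ps is the price sellers receive.
Demand in terms of Ps becomes Qd = 918 − 6.5(Ps − 30) = 1113 - 6.5Ps. Setting this equal to supply: 1113 - 6.5Ps = -132 + 8.5Ps, so Ps = 83.
Buyers pay Pb = 83 − 30 = 53; Q' = -132 + 8.5·83 = 573.5.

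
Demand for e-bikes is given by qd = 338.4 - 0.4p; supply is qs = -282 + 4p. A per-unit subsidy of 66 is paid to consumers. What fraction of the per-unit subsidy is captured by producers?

Producer share = 1/11

Pre-subsidy: 338.4 - 0.4p = -282 + 4p gives p* = 141, q* = 282.
With the rebate, buyers effectively pay pb = ps − 66, where ps is the price sellers receive.
Demand in terms of ps becomes qd = 338.4 − 0.4(ps − 66) = 364.8 - 0.4ps. Setting this equal to supply: 364.8 - 0.4ps = -282 + 4ps, so ps = 147.
Buyers pay pb = 147 − 66 = 81; q' = -282 + 4·147 = 306.
Buyers' price falls by p* − pb = 141 − 81 = 60; sellers' price rises by ps − p* = 147 − 141 = 6.
So producers capture 6/66 = 1/11 of each unit of subsidy.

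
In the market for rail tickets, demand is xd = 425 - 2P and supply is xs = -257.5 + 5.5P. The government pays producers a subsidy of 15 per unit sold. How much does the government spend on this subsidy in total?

Pre-subsidy: 425 - 2P = -257.5 + 5.5P gives P* = 91, x* = 243.
With the subsidy, sellers receive Ps = Pb + 15 for each unit, where Pb is the price buyers pay.
Supply in terms of Pb becomes xs = -257.5 + 5.5(Pb + 15) = -175 + 5.5Pb. Setting this equal to demand: 425 - 2Pb = -175 + 5.5Pb, so Pb = 80.
Sellers receive Ps = 80 + 15 = 95; x' = 425 − 2·80 = 265.
Government outlay = subsidy × quantity = 15 × 265 = 3975.

Government cost = 3975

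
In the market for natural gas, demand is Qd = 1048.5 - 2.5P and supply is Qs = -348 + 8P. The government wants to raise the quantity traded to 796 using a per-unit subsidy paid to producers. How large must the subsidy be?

At Q = 796, invert demand for the buyer price: Pb = (1048.5 − 796)/2.5 = 101; invert supply for the seller price: Ps = (796 − (-348))/8 = 143.
The subsidy must fill the gap: s = Ps − Pb = 143 − 101 = 42.

Required subsidy s = 42 per unit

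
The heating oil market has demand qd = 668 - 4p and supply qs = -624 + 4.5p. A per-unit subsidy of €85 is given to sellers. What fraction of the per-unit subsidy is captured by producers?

Pre-subsidy: 668 - 4p = -624 + 4.5p gives p* = 152, q* = 60.
With the subsidy, sellers receive ps = pb + 85 for each unit, where pb is the price buyers pay.
Supply in terms of pb becomes qs = -624 + 4.5(pb + 85) = -241.5 + 4.5pb. Setting this equal to demand: 668 - 4pb = -241.5 + 4.5pb, so pb = 107.
Sellers receive ps = 107 + 85 = 192; q' = 668 − 4·107 = 240.
Buyers' price falls by p* − pb = 152 − 107 = 45; sellers' price rises by ps − p* = 192 − 152 = 40.
So producers capture 40/85 = 8/17 of each unit of subsidy.

Producer share = 8/17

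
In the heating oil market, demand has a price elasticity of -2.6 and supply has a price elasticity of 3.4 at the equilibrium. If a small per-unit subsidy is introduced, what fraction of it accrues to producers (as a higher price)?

Producer share = 13/30

For a small subsidy around the equilibrium, the benefit split depends on the relative slopes, which at a point are proportional to the elasticities.
Buyer share = εs/(εs + |εd|) = 3.4/(3.4 + 2.6) = 17/30; seller share = |εd|/(εs + |εd|) = 13/30.
So producers capture 13/30 of the subsidy.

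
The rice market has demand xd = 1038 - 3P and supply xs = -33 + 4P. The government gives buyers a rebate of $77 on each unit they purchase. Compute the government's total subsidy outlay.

Pre-subsidy: 1038 - 3P = -33 + 4P gives P* = 153, x* = 579.
With the rebate, buyers effectively pay Pb = Ps − 77, where Ps is the price sellers receive.
Demand in terms of Ps becomes xd = 1038 − 3(Ps − 77) = 1269 - 3Ps. Setting this equal to supply: 1269 - 3Ps = -33 + 4Ps, so Ps = 186.
Buyers pay Pb = 186 − 77 = 109; x' = -33 + 4·186 = 711.
Government outlay = subsidy × quantity = 77 × 711 = 54747.

Government cost = $54747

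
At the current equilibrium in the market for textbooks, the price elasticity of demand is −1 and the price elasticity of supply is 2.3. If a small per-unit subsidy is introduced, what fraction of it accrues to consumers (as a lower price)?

Consumer share = 23/33

For a small subsidy around the equilibrium, the benefit split depends on the relative slopes, which at a point are proportional to the elasticities.
Buyer share = εs/(εs + |εd|) = 2.3/(2.3 + 1) = 23/33; seller share = |εd|/(εs + |εd|) = 10/33.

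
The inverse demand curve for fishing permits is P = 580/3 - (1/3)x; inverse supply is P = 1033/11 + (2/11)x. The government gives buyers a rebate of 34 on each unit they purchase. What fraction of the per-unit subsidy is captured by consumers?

Consumer share = 11/17

Pre-subsidy: 580/3 - (1/3)x = 1033/11 + (2/11)x gives x* = 193 and P* = 129.
With the rebate, buyers effectively pay Pb = Ps − 34, where Ps is the price sellers receive.
On the curves, Pb = 580/3 - (1/3)x and Ps = 1033/11 + (2/11)x; the wedge Ps − Pb = 34 gives 1033/11 + (2/11)x − (580/3 - (1/3)x) = 34, so x' = 259.
Then Pb = 580/3 − (1/3)·259 = 107 and Ps = 1033/11 + (2/11)·259 = 141.
Buyers' price falls by P* − Pb = 129 − 107 = 22; sellers' price rises by Ps − P* = 141 − 129 = 12.
So consumers capture 22/34 = 11/17 of each unit of subsidy.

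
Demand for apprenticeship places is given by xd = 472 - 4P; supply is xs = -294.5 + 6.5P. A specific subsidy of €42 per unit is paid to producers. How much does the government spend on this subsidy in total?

Pre-subsidy: 472 - 4P = -294.5 + 6.5P gives P* = 73, x* = 180.
With the subsidy, sellers receive Ps = Pb + 42 for each unit, where Pb is the price buyers pay.
Supply in terms of Pb becomes xs = -294.5 + 6.5(Pb + 42) = -21.5 + 6.5Pb. Setting this equal to demand: 472 - 4Pb = -21.5 + 6.5Pb, so Pb = 47.
Sellers receive Ps = 47 + 42 = 89; x' = 472 − 4·47 = 284.
Government outlay = subsidy × quantity = 42 × 284 = 11928.

Government cost = €11928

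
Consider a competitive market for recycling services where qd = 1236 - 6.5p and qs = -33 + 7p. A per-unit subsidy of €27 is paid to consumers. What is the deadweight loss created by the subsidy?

Pre-subsidy: 1236 - 6.5p = -33 + 7p gives p* = 94, q* = 625.
With the rebate, buyers effectively pay pb = ps − 27, where ps is the price sellers receive.
Demand in terms of ps becomes qd = 1236 − 6.5(ps − 27) = 1411.5 - 6.5ps. Setting this equal to supply: 1411.5 - 6.5ps = -33 + 7ps, so ps = 107.
Buyers pay pb = 107 − 27 = 80; q' = -33 + 7·107 = 716.
The subsidy expands output by 716 − 625 = 91 past the efficient level; on those units the gap between marginal cost and willingness to pay runs from 0 up to 27.
DWL = ½ × 27 × 91 = 1228.5.

Deadweight loss = €1228.5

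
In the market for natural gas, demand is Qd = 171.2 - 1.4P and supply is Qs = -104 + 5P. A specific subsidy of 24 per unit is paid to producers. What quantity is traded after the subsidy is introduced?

Q' = 137.25

Pre-subsidy: 171.2 - 1.4P = -104 + 5P gives P* = 43, Q* = 111.
With the subsidy, sellers receive Ps = Pb + 24 for each unit, where Pb is the price buyers pay.
Supply in terms of Pb becomes Qs = -104 + 5(Pb + 24) = 16 + 5Pb. Setting this equal to demand: 171.2 - 1.4Pb = 16 + 5Pb, so Pb = 24.25.
Sellers receive Ps = 24.25 + 24 = 48.25; Q' = 171.2 − 1.4·24.25 = 137.25.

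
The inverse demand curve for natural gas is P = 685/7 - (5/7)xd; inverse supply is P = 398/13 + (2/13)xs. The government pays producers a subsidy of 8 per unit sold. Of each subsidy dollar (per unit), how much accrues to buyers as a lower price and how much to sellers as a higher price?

Buyers gain 520/79 per unit; sellers gain 112/79 per unit

Pre-subsidy: 685/7 - (5/7)x = 398/13 + (2/13)x gives x* = 6119/79 and P* = 3360/79.
With the subsidy, sellers receive Ps = Pb + 8 for each unit, where Pb is the price buyers pay.
On the curves, Pb = 685/7 - (5/7)x and Ps = 398/13 + (2/13)x; the wedge Ps − Pb = 8 gives 398/13 + (2/13)x − (685/7 - (5/7)x) = 8, so x' = 6847/79.
Then Pb = 685/7 − (5/7)·(6847/79) = 2840/79 and Ps = 398/13 + (2/13)·(6847/79) = 3472/79.
Buyers' price falls by P* − Pb = 3360/79 − 2840/79 = 520/79; sellers' price rises by Ps − P* = 3472/79 − 3360/79 = 112/79.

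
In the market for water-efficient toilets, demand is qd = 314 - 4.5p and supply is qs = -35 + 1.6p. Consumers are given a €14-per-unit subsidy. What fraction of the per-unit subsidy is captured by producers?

Pre-subsidy: 314 - 4.5p = -35 + 1.6p gives p* = 3490/61, q* = 3449/61.
With the rebate, buyers effectively pay pb = ps − 14, where ps is the price sellers receive.
Demand in terms of ps becomes qd = 314 − 4.5(ps − 14) = 377 - 4.5ps. Setting this equal to supply: 377 - 4.5ps = -35 + 1.6ps, so ps = 4120/61.
Buyers pay pb = 4120/61 − 14 = 3266/61; q' = -35 + 1.6·(4120/61) = 4457/61.
Buyers' price falls by p* − pb = 3490/61 − 3266/61 = 224/61; sellers' price rises by ps − p* = 4120/61 − 3490/61 = 630/61.
So producers capture (630/61)/14 = 45/61 of each unit of subsidy.

Producer share = 45/61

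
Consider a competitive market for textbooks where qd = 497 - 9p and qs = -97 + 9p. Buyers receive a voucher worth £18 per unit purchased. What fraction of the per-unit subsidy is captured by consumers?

Consumer share = 0.5

Pre-subsidy: 497 - 9p = -97 + 9p gives p* = 33, q* = 200.
With the rebate, buyers effectively pay pb = ps − 18, where ps is the price sellers receive.
Demand in terms of ps becomes qd = 497 − 9(ps − 18) = 659 - 9ps. Setting this equal to supply: 659 - 9ps = -97 + 9ps, so ps = 42.
Buyers pay pb = 42 − 18 = 24; q' = -97 + 9·42 = 281.
Buyers' price falls by p* − pb = 33 − 24 = 9; sellers' price rises by ps − p* = 42 − 33 = 9.
So consumers capture 9/18 = 0.5 of each unit of subsidy.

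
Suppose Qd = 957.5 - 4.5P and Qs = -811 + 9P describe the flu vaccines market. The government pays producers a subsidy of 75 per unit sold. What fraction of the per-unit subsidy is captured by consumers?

Consumer share = 2/3

Pre-subsidy: 957.5 - 4.5P = -811 + 9P gives P* = 131, Q* = 368.
With the subsidy, sellers receive Ps = Pb + 75 for each unit, where Pb is the price buyers pay.
Supply in terms of Pb becomes Qs = -811 + 9(Pb + 75) = -136 + 9Pb. Setting this equal to demand: 957.5 - 4.5Pb = -136 + 9Pb, so Pb = 81.
Sellers receive Ps = 81 + 75 = 156; Q' = 957.5 − 4.5·81 = 593.
Buyers' price falls by P* − Pb = 131 − 81 = 50; sellers' price rises by Ps − P* = 156 − 131 = 25.
So consumers capture 50/75 = 2/3 of each unit of subsidy.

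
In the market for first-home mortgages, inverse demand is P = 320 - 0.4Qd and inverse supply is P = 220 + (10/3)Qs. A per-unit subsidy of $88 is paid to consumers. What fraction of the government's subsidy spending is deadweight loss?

Pre-subsidy: 320 - 0.4Q = 220 + (10/3)Q gives Q* = 375/14 and P* = 2165/7.
With the rebate, buyers effectively pay Pb = Ps − 88, where Ps is the price sellers receive.
On the curves, Pb = 320 - 0.4Q and Ps = 220 + (10/3)Q; the wedge Ps − Pb = 88 gives 220 + (10/3)Q − (320 - 0.4Q) = 88, so Q' = 705/14.
Then Pb = 320 − 0.4·(705/14) = 2099/7 and Ps = 220 + (10/3)·(705/14) = 2715/7.
ΔCS = ½(375/14 + 705/14)(2165/7 − 2099/7) = 17820/49; ΔPS = ½(375/14 + 705/14)(2715/7 − 2165/7) = 148500/49.
Government spending = 88 × 705/14 = 31020/7.
DWL = ½ × 88 × (705/14 − 375/14) = 7260/7; fraction = (7260/7) / (31020/7) = 11/47.

DWL / government spending = 11/47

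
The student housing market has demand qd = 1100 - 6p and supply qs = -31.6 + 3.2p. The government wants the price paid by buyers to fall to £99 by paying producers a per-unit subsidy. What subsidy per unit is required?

Required subsidy s = £69 per unit

At a buyer price of 99, quantity demanded is 1100 − 6·99 = 506.
Sellers supply 506 only when they receive ps with -31.6 + 3.2·ps = 506, i.e. ps = 168.
s = ps − pb = 168 − 99 = 69.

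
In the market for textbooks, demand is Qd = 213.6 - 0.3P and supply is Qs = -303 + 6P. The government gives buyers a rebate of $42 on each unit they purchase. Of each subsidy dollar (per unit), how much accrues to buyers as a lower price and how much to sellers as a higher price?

Pre-subsidy: 213.6 - 0.3P = -303 + 6P gives P* = 82, Q* = 189.
With the rebate, buyers effectively pay Pb = Ps − 42, where Ps is the price sellers receive.
Demand in terms of Ps becomes Qd = 213.6 − 0.3(Ps − 42) = 226.2 - 0.3Ps. Setting this equal to supply: 226.2 - 0.3Ps = -303 + 6Ps, so Ps = 84.
Buyers pay Pb = 84 − 42 = 42; Q' = -303 + 6·84 = 201.
Buyers' price falls by P* − Pb = 82 − 42 = 40; sellers' price rises by Ps − P* = 84 − 82 = 2.

Buyers gain $40 per unit; sellers gain $2 per unit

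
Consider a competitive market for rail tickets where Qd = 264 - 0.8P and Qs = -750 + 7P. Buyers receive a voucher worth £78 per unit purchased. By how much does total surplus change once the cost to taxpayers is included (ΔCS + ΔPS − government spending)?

Pre-subsidy: 264 - 0.8P = -750 + 7P gives P* = 130, Q* = 160.
With the rebate, buyers effectively pay Pb = Ps − 78, where Ps is the price sellers receive.
Demand in terms of Ps becomes Qd = 264 − 0.8(Ps − 78) = 326.4 - 0.8Ps. Setting this equal to supply: 326.4 - 0.8Ps = -750 + 7Ps, so Ps = 138.
Buyers pay Pb = 138 − 78 = 60; Q' = -750 + 7·138 = 216.
ΔCS = ½(160 + 216)(130 − 60) = 13160; ΔPS = ½(160 + 216)(138 − 130) = 1504.
Government spending = 78 × 216 = 16848.
Net change = 13160 + 1504 − 16848 = -2184. The loss equals the DWL triangle ½·78·56.

Net change in total surplus = -£2184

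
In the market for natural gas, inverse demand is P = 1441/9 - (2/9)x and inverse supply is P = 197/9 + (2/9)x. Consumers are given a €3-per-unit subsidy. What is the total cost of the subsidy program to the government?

Pre-subsidy: 1441/9 - (2/9)x = 197/9 + (2/9)x gives x* = 311 and P* = 91.
With the rebate, buyers effectively pay Pb = Ps − 3, where Ps is the price sellers receive.
On the curves, Pb = 1441/9 - (2/9)x and Ps = 197/9 + (2/9)x; the wedge Ps − Pb = 3 gives 197/9 + (2/9)x − (1441/9 - (2/9)x) = 3, so x' = 317.75.
Then Pb = 1441/9 − (2/9)·317.75 = 89.5 and Ps = 197/9 + (2/9)·317.75 = 92.5.
Government outlay = subsidy × quantity = 3 × 317.75 = 953.25.

Government cost = €953.25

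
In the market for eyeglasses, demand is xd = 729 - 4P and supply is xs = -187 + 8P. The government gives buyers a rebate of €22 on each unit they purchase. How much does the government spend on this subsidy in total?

Pre-subsidy: 729 - 4P = -187 + 8P gives P* = 229/3, x* = 1271/3.
With the rebate, buyers effectively pay Pb = Ps − 22, where Ps is the price sellers receive.
Demand in terms of Ps becomes xd = 729 − 4(Ps − 22) = 817 - 4Ps. Setting this equal to supply: 817 - 4Ps = -187 + 8Ps, so Ps = 251/3.
Buyers pay Pb = 251/3 − 22 = 185/3; x' = -187 + 8·(251/3) = 1447/3.
Government outlay = subsidy × quantity = 22 × 1447/3 = 31834/3.

Government cost = 31834/3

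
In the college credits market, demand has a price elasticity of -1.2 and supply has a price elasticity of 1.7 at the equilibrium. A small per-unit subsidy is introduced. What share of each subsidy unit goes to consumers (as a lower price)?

Consumer share = 17/29

For a small subsidy around the equilibrium, the benefit split depends on the relative slopes, which at a point are proportional to the elasticities.
Buyer share = εs/(εs + |εd|) = 1.7/(1.7 + 1.2) = 17/29; seller share = |εd|/(εs + |εd|) = 12/29.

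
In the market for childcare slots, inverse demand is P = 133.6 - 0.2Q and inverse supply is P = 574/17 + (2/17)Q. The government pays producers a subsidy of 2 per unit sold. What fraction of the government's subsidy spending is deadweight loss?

DWL / government spending = 85/8656

Pre-subsidy: 133.6 - 0.2Q = 574/17 + (2/17)Q gives Q* = 8486/27 and P* = 1910/27.
With the subsidy, sellers receive Ps = Pb + 2 for each unit, where Pb is the price buyers pay.
On the curves, Pb = 133.6 - 0.2Q and Ps = 574/17 + (2/17)Q; the wedge Ps − Pb = 2 gives 574/17 + (2/17)Q − (133.6 - 0.2Q) = 2, so Q' = 8656/27.
Then Pb = 133.6 − 0.2·(8656/27) = 1876/27 and Ps = 574/17 + (2/17)·(8656/27) = 1930/27.
ΔCS = ½(8486/27 + 8656/27)(1910/27 − 1876/27) = 97138/243; ΔPS = ½(8486/27 + 8656/27)(1930/27 − 1910/27) = 57140/243.
Government spending = 2 × 8656/27 = 17312/27.
DWL = ½ × 2 × (8656/27 − 8486/27) = 170/27; fraction = (170/27) / (17312/27) = 85/8656.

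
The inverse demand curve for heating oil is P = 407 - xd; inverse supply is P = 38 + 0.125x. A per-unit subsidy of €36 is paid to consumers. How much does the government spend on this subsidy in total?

Pre-subsidy: 407 - x = 38 + 0.125x gives x* = 328 and P* = 79.
With the rebate, buyers effectively pay Pb = Ps − 36, where Ps is the price sellers receive.
On the curves, Pb = 407 - x and Ps = 38 + 0.125x; the wedge Ps − Pb = 36 gives 38 + 0.125x − (407 - x) = 36, so x' = 360.
Then Pb = 407 − 1·360 = 47 and Ps = 38 + 0.125·360 = 83.
Government outlay = subsidy × quantity = 36 × 360 = 12960.

Government cost = €12960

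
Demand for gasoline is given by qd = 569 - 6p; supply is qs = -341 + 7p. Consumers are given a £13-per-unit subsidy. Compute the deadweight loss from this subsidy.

Deadweight loss = £273

Pre-subsidy: 569 - 6p = -341 + 7p gives p* = 70, q* = 149.
With the rebate, buyers effectively pay pb = ps − 13, where ps is the price sellers receive.
Demand in terms of ps becomes qd = 569 − 6(ps − 13) = 647 - 6ps. Setting this equal to supply: 647 - 6ps = -341 + 7ps, so ps = 76.
Buyers pay pb = 76 − 13 = 63; q' = -341 + 7·76 = 191.
The subsidy expands output by 191 − 149 = 42 past the efficient level; on those units the gap between marginal cost and willingness to pay runs from 0 up to 13.
DWL = ½ × 13 × 42 = 273.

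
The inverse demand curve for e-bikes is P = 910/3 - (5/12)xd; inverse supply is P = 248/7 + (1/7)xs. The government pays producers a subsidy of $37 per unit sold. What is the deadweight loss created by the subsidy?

Pre-subsidy: 910/3 - (5/12)x = 248/7 + (1/7)x gives x* = 22504/47 and P* = 4880/47.
With the subsidy, sellers receive Ps = Pb + 37 for each unit, where Pb is the price buyers pay.
On the curves, Pb = 910/3 - (5/12)x and Ps = 248/7 + (1/7)x; the wedge Ps − Pb = 37 gives 248/7 + (1/7)x − (910/3 - (5/12)x) = 37, so x' = 25612/47.
Then Pb = 910/3 − (5/12)·(25612/47) = 3585/47 and Ps = 248/7 + (1/7)·(25612/47) = 5324/47.
The subsidy expands output by 25612/47 − 22504/47 = 3108/47 past the efficient level; on those units the gap between marginal cost and willingness to pay runs from 0 up to 37.
DWL = ½ × 37 × 3108/47 = 57498/47.

Deadweight loss = 57498/47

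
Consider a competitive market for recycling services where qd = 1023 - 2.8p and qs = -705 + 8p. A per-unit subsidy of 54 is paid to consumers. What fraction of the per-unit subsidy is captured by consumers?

Pre-subsidy: 1023 - 2.8p = -705 + 8p gives p* = 160, q* = 575.
With the rebate, buyers effectively pay pb = ps − 54, where ps is the price sellers receive.
Demand in terms of ps becomes qd = 1023 − 2.8(ps − 54) = 1174.2 - 2.8ps. Setting this equal to supply: 1174.2 - 2.8ps = -705 + 8ps, so ps = 174.
Buyers pay pb = 174 − 54 = 120; q' = -705 + 8·174 = 687.
Buyers' price falls by p* − pb = 160 − 120 = 40; sellers' price rises by ps − p* = 174 − 160 = 14.
So consumers capture 40/54 = 20/27 of each unit of subsidy.

Consumer share = 20/27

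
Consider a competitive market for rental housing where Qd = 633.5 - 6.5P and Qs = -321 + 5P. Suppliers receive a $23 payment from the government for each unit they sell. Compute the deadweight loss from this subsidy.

Deadweight loss = $747.5

Pre-subsidy: 633.5 - 6.5P = -321 + 5P gives P* = 83, Q* = 94.
With the subsidy, sellers receive Ps = Pb + 23 for each unit, where Pb is the price buyers pay.
Supply in terms of Pb becomes Qs = -321 + 5(Pb + 23) = -206 + 5Pb. Setting this equal to demand: 633.5 - 6.5Pb = -206 + 5Pb, so Pb = 73.
Sellers receive Ps = 73 + 23 = 96; Q' = 633.5 − 6.5·73 = 159.
The subsidy expands output by 159 − 94 = 65 past the efficient level; on those units the gap between marginal cost and willingness to pay runs from 0 up to 23.
DWL = ½ × 23 × 65 = 747.5.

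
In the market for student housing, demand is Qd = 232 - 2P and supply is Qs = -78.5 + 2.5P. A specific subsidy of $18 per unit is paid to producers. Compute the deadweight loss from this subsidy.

Deadweight loss = $180

Pre-subsidy: 232 - 2P = -78.5 + 2.5P gives P* = 69, Q* = 94.
With the subsidy, sellers receive Ps = Pb + 18 for each unit, where Pb is the price buyers pay.
Supply in terms of Pb becomes Qs = -78.5 + 2.5(Pb + 18) = -33.5 + 2.5Pb. Setting this equal to demand: 232 - 2Pb = -33.5 + 2.5Pb, so Pb = 59.
Sellers receive Ps = 59 + 18 = 77; Q' = 232 − 2·59 = 114.
The subsidy expands output by 114 − 94 = 20 past the efficient level; on those units the gap between marginal cost and willingness to pay runs from 0 up to 18.
DWL = ½ × 18 × 20 = 180.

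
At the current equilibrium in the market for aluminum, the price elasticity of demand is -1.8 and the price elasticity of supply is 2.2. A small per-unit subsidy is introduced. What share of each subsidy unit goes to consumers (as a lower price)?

For a small subsidy around the equilibrium, the benefit split depends on the relative slopes, which at a point are proportional to the elasticities.
Buyer share = εs/(εs + |εd|) = 2.2/(2.2 + 1.8) = 0.55; seller share = |εd|/(εs + |εd|) = 0.45.

Consumer share = 0.55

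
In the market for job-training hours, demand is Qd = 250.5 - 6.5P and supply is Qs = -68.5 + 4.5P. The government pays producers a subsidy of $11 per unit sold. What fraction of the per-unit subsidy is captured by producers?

Producer share = 13/22

Pre-subsidy: 250.5 - 6.5P = -68.5 + 4.5P gives P* = 29, Q* = 62.
With the subsidy, sellers receive Ps = Pb + 11 for each unit, where Pb is the price buyers pay.
Supply in terms of Pb becomes Qs = -68.5 + 4.5(Pb + 11) = -19 + 4.5Pb. Setting this equal to demand: 250.5 - 6.5Pb = -19 + 4.5Pb, so Pb = 24.5.
Sellers receive Ps = 24.5 + 11 = 35.5; Q' = 250.5 − 6.5·24.5 = 91.25.
Buyers' price falls by P* − Pb = 29 − 24.5 = 4.5; sellers' price rises by Ps − P* = 35.5 − 29 = 6.5.
So producers capture 6.5/11 = 13/22 of each unit of subsidy.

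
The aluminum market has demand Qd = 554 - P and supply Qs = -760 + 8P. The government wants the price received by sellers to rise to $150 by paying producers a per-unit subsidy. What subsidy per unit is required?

Required subsidy s = $36 per unit

At a seller price of 150, quantity supplied is -760 + 8·150 = 440.
Buyers absorb 440 only when they pay Pb with 554 − 1·Pb = 440, i.e. Pb = 114.
s = Ps − Pb = 150 − 114 = 36.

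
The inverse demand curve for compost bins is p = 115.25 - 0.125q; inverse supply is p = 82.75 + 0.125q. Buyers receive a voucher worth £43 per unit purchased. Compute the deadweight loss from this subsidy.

Deadweight loss = £3698

Pre-subsidy: 115.25 - 0.125q = 82.75 + 0.125q gives q* = 130 and p* = 99.
With the rebate, buyers effectively pay pb = ps − 43, where ps is the price sellers receive.
On the curves, pb = 115.25 - 0.125q and ps = 82.75 + 0.125q; the wedge ps − pb = 43 gives 82.75 + 0.125q − (115.25 - 0.125q) = 43, so q' = 302.
Then pb = 115.25 − 0.125·302 = 77.5 and ps = 82.75 + 0.125·302 = 120.5.
The subsidy expands output by 302 − 130 = 172 past the efficient level; on those units the gap between marginal cost and willingness to pay runs from 0 up to 43.
DWL = ½ × 43 × 172 = 3698.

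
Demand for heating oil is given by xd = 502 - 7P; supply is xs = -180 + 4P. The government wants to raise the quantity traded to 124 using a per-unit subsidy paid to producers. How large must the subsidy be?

Required subsidy s = 22 per unit

At x = 124, invert demand for the buyer price: Pb = (502 − 124)/7 = 54; invert supply for the seller price: Ps = (124 − (-180))/4 = 76.
The subsidy must fill the gap: s = Ps − Pb = 76 − 54 = 22.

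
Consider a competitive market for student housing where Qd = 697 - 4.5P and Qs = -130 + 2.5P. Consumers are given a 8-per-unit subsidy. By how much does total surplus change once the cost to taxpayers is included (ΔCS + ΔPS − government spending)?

Net change in total surplus = -360/7

Pre-subsidy: 697 - 4.5P = -130 + 2.5P gives P* = 827/7, Q* = 2315/14.
With the rebate, buyers effectively pay Pb = Ps − 8, where Ps is the price sellers receive.
Demand in terms of Ps becomes Qd = 697 − 4.5(Ps − 8) = 733 - 4.5Ps. Setting this equal to supply: 733 - 4.5Ps = -130 + 2.5Ps, so Ps = 863/7.
Buyers pay Pb = 863/7 − 8 = 807/7; Q' = -130 + 2.5·(863/7) = 2495/14.
ΔCS = ½(2315/14 + 2495/14)(827/7 − 807/7) = 24050/49; ΔPS = ½(2315/14 + 2495/14)(863/7 − 827/7) = 43290/49.
Government spending = 8 × 2495/14 = 9980/7.
Net change = 24050/49 + 43290/49 − 9980/7 = -360/7. The loss equals the DWL triangle ½·8·90/7.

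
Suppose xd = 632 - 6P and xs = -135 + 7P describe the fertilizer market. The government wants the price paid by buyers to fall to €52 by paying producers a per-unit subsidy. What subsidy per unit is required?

Required subsidy s = €13 per unit

At a buyer price of 52, quantity demanded is 632 − 6·52 = 320.
Sellers supply 320 only when they receive Ps with -135 + 7·Ps = 320, i.e. Ps = 65.
s = Ps − Pb = 65 − 52 = 13.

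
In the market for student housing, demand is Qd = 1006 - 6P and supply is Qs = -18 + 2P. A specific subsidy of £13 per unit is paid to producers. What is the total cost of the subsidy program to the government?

Government cost = £3347.5

Pre-subsidy: 1006 - 6P = -18 + 2P gives P* = 128, Q* = 238.
With the subsidy, sellers receive Ps = Pb + 13 for each unit, where Pb is the price buyers pay.
Supply in terms of Pb becomes Qs = -18 + 2(Pb + 13) = 8 + 2Pb. Setting this equal to demand: 1006 - 6Pb = 8 + 2Pb, so Pb = 124.75.
Sellers receive Ps = 124.75 + 13 = 137.75; Q' = 1006 − 6·124.75 = 257.5.
Government outlay = subsidy × quantity = 13 × 257.5 = 3347.5.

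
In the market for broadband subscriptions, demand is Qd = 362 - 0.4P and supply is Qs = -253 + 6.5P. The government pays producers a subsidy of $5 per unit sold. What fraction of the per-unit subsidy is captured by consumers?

Consumer share = 65/69

Pre-subsidy: 362 - 0.4P = -253 + 6.5P gives P* = 2050/23, Q* = 7506/23.
With the subsidy, sellers receive Ps = Pb + 5 for each unit, where Pb is the price buyers pay.
Supply in terms of Pb becomes Qs = -253 + 6.5(Pb + 5) = -220.5 + 6.5Pb. Setting this equal to demand: 362 - 0.4Pb = -220.5 + 6.5Pb, so Pb = 5825/69.
Sellers receive Ps = 5825/69 + 5 = 6170/69; Q' = 362 − 0.4·(5825/69) = 22648/69.
Buyers' price falls by P* − Pb = 2050/23 − 5825/69 = 325/69; sellers' price rises by Ps − P* = 6170/69 − 2050/23 = 20/69.
So consumers capture (325/69)/5 = 65/69 of each unit of subsidy.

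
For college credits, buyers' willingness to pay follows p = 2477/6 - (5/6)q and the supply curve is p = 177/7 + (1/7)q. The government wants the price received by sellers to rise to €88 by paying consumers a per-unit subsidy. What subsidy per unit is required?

At a seller price of 88, quantity supplied is -177 + 7·88 = 439.
Buyers absorb 439 only when they pay pb = 2477/6 − (5/6)·439 = 47.
s = ps − pb = 88 − 47 = 41.

Required subsidy s = €41 per unit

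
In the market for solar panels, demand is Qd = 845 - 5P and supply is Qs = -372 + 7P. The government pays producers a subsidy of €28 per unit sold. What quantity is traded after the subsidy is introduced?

Pre-subsidy: 845 - 5P = -372 + 7P gives P* = 1217/12, Q* = 4055/12.
With the subsidy, sellers receive Ps = Pb + 28 for each unit, where Pb is the price buyers pay.
Supply in terms of Pb becomes Qs = -372 + 7(Pb + 28) = -176 + 7Pb. Setting this equal to demand: 845 - 5Pb = -176 + 7Pb, so Pb = 1021/12.
Sellers receive Ps = 1021/12 + 28 = 1357/12; Q' = 845 − 5·(1021/12) = 5035/12.

Q' = 5035/12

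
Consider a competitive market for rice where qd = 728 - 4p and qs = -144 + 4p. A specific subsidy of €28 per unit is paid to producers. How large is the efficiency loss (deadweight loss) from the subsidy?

Pre-subsidy: 728 - 4p = -144 + 4p gives p* = 109, q* = 292.
With the subsidy, sellers receive ps = pb + 28 for each unit, where pb is the price buyers pay.
Supply in terms of pb becomes qs = -144 + 4(pb + 28) = -32 + 4pb. Setting this equal to demand: 728 - 4pb = -32 + 4pb, so pb = 95.
Sellers receive ps = 95 + 28 = 123; q' = 728 − 4·95 = 348.
The subsidy expands output by 348 − 292 = 56 past the efficient level; on those units the gap between marginal cost and willingness to pay runs from 0 up to 28.
DWL = ½ × 28 × 56 = 784.

Deadweight loss = €784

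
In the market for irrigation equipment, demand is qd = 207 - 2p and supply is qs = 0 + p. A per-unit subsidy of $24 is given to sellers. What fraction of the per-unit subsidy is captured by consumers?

Consumer share = 1/3

Pre-subsidy: 207 - 2p = 0 + p gives p* = 69, q* = 69.
With the subsidy, sellers receive ps = pb + 24 for each unit, where pb is the price buyers pay.
Supply in terms of pb becomes qs = 0 + 1(pb + 24) = 24 + pb. Setting this equal to demand: 207 - 2pb = 24 + pb, so pb = 61.
Sellers receive ps = 61 + 24 = 85; q' = 207 − 2·61 = 85.
Buyers' price falls by p* − pb = 69 − 61 = 8; sellers' price rises by ps − p* = 85 − 69 = 16.
So consumers capture 8/24 = 1/3 of each unit of subsidy.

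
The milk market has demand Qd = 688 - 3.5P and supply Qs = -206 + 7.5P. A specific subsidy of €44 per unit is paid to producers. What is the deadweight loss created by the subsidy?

Deadweight loss = €2310

Pre-subsidy: 688 - 3.5P = -206 + 7.5P gives P* = 894/11, Q* = 4439/11.
With the subsidy, sellers receive Ps = Pb + 44 for each unit, where Pb is the price buyers pay.
Supply in terms of Pb becomes Qs = -206 + 7.5(Pb + 44) = 124 + 7.5Pb. Setting this equal to demand: 688 - 3.5Pb = 124 + 7.5Pb, so Pb = 564/11.
Sellers receive Ps = 564/11 + 44 = 1048/11; Q' = 688 − 3.5·(564/11) = 5594/11.
The subsidy expands output by 5594/11 − 4439/11 = 105 past the efficient level; on those units the gap between marginal cost and willingness to pay runs from 0 up to 44.
DWL = ½ × 44 × 105 = 2310.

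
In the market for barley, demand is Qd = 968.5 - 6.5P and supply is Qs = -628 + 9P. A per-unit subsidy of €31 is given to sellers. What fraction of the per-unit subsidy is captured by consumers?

Pre-subsidy: 968.5 - 6.5P = -628 + 9P gives P* = 103, Q* = 299.
With the subsidy, sellers receive Ps = Pb + 31 for each unit, where Pb is the price buyers pay.
Supply in terms of Pb becomes Qs = -628 + 9(Pb + 31) = -349 + 9Pb. Setting this equal to demand: 968.5 - 6.5Pb = -349 + 9Pb, so Pb = 85.
Sellers receive Ps = 85 + 31 = 116; Q' = 968.5 − 6.5·85 = 416.
Buyers' price falls by P* − Pb = 103 − 85 = 18; sellers' price rises by Ps − P* = 116 − 103 = 13.
So consumers capture 18/31 = 18/31 of each unit of subsidy.

Consumer share = 18/31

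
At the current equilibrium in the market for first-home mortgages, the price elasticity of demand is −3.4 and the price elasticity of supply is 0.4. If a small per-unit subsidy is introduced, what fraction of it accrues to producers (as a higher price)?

Producer share = 17/19

For a small subsidy around the equilibrium, the benefit split depends on the relative slopes, which at a point are proportional to the elasticities.
Buyer share = εs/(εs + |εd|) = 0.4/(0.4 + 3.4) = 2/19; seller share = |εd|/(εs + |εd|) = 17/19.
So producers capture 17/19 of the subsidy.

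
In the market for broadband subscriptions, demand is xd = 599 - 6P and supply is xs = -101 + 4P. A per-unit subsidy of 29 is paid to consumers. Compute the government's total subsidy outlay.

Government cost = 7209.4

Pre-subsidy: 599 - 6P = -101 + 4P gives P* = 70, x* = 179.
With the rebate, buyers effectively pay Pb = Ps − 29, where Ps is the price sellers receive.
Demand in terms of Ps becomes xd = 599 − 6(Ps − 29) = 773 - 6Ps. Setting this equal to supply: 773 - 6Ps = -101 + 4Ps, so Ps = 87.4.
Buyers pay Pb = 87.4 − 29 = 58.4; x' = -101 + 4·87.4 = 248.6.
Government outlay = subsidy × quantity = 29 × 248.6 = 7209.4.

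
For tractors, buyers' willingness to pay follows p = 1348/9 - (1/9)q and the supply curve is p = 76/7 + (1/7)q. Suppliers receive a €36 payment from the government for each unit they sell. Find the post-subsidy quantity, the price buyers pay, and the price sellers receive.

Pre-subsidy: 1348/9 - (1/9)q = 76/7 + (1/7)q gives q* = 547 and p* = 89.
With the subsidy, sellers receive ps = pb + 36 for each unit, where pb is the price buyers pay.
On the curves, pb = 1348/9 - (1/9)q and ps = 76/7 + (1/7)q; the wedge ps − pb = 36 gives 76/7 + (1/7)q − (1348/9 - (1/9)q) = 36, so q' = 688.75.
Then pb = 1348/9 − (1/9)·688.75 = 73.25 and ps = 76/7 + (1/7)·688.75 = 109.25.

q' = 688.75; buyers pay €73.25; sellers receive €109.25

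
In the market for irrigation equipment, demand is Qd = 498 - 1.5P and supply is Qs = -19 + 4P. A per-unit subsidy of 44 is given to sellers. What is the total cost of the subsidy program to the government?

Pre-subsidy: 498 - 1.5P = -19 + 4P gives P* = 94, Q* = 357.
With the subsidy, sellers receive Ps = Pb + 44 for each unit, where Pb is the price buyers pay.
Supply in terms of Pb becomes Qs = -19 + 4(Pb + 44) = 157 + 4Pb. Setting this equal to demand: 498 - 1.5Pb = 157 + 4Pb, so Pb = 62.
Sellers receive Ps = 62 + 44 = 106; Q' = 498 − 1.5·62 = 405.
Government outlay = subsidy × quantity = 44 × 405 = 17820.

Government cost = 17820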